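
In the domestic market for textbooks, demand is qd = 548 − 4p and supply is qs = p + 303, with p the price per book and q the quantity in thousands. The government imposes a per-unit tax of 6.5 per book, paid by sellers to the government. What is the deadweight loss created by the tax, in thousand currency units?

Deadweight loss = 16.9 thousand.

Before the tax: set 548 − 4p = p + 303 → p* = 49, q* = 352.
With the tax collected from sellers, supply shifts: qs = (p − 6.5) + 303.
Solving gives q = 346.8 with buyers paying 50.3 and sellers receiving 43.8 (the 6.5 wedge).
Quantity falls by |ΔQ| = |352 − 346.8| = 5.2.
DWL = ½ · t · |ΔQ| = ½ · 6.5 · 5.2 = 16.9.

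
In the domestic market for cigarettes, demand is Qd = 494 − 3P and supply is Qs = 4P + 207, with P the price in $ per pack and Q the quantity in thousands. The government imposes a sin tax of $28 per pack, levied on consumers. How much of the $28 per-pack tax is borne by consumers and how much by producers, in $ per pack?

Before the tax: set 494 − 3P = 4P + 207 → P* = $41, Q* = 371.
With the tax collected from consumers, demand (in seller-price terms) shifts: Qd = 494 − 3(P + 28).
New equilibrium: consumers pay $57, producers receive $29, Q = 323. (Wedge: Pb − Ps = 28.)
Burden on consumers: $16; on producers: $12. (They sum to $28.)
The less price-elastic side of the market bears the larger share of a per-unit tax.

Consumers bear $16 per pack; producers bear $12 per pack.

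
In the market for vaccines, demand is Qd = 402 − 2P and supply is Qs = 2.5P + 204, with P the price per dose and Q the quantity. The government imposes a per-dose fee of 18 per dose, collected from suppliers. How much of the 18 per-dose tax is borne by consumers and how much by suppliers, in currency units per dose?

Before the tax: set 402 − 2P = 2.5P + 204 → P* = 44, Q* = 314.
With the tax collected from suppliers, supply shifts: Qs = 2.5(P − 18) + 204.
Solving gives Q = 294 with consumers paying 54 and suppliers receiving 36 (the 18 wedge).
Burden on consumers: 10; on suppliers: 8. (They sum to 18.)

Consumers bear 10 per dose; suppliers bear 8 per dose.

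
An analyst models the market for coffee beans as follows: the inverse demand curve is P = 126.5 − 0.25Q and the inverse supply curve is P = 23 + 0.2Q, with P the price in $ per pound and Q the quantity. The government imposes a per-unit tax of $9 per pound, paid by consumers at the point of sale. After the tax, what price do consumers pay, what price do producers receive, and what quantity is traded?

Rewrite in direct form: Qd = 506 − 4P and Qs = 5P − 115.
Without the tax, 506 − 4P = 5P − 115 gives 9P = 621, so P* = $69 and Q* = 230.
With the tax collected from consumers, demand (in seller-price terms) shifts: Qd = 506 − 4(P + 9).
Solving gives Q = 210 with consumers paying $74 and producers receiving $65 (the $9 wedge).

Consumers pay $74; producers receive $65; quantity = 210.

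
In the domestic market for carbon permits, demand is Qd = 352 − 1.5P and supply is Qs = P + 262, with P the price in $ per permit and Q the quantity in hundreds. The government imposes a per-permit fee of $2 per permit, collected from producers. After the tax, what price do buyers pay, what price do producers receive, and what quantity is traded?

Buyers pay $36.8; producers receive $34.8; quantity = 296.8.

Without the tax, 352 − 1.5P = P + 262 gives 2.5P = 90, so P* = $36 and Q* = 298.
With the tax collected from producers, supply shifts: Qs = (P − 2) + 262.
New equilibrium: buyers pay $36.8, producers receive $34.8, Q = 296.8. (Wedge: Pb − Ps = 2.)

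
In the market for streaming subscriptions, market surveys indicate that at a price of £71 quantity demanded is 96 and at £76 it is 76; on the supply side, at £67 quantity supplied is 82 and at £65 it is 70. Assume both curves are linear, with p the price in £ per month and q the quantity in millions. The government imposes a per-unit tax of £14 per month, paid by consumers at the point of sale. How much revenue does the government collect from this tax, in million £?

Tax revenue = £929.6 million.

Demand slope: (76 − 96)/(76 − 71) = -4, so qd = 380 − 4p.
Supply slope: (70 − 82)/(65 − 67) = 6, so qs = 6p − 320.
Before the tax: set 380 − 4p = 6p − 320 → p* = £70, q* = 100.
With the tax collected from consumers, demand (in seller-price terms) shifts: qd = 380 − 4(p + 14).
Solving gives q = 66.4 with consumers paying £78.4 and sellers receiving £64.4 (the £14 wedge).
Revenue = t · Q = 14 · 66.4 = £929.6.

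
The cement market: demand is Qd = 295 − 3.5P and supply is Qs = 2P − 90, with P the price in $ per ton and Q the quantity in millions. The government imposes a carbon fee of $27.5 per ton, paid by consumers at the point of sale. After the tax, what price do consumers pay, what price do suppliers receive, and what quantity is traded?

Consumers pay $80; suppliers receive $52.5; quantity = 15.

Before the tax: set 295 − 3.5P = 2P − 90 → P* = $70, Q* = 50.
With the tax collected from consumers, demand (in seller-price terms) shifts: Qd = 295 − 3.5(P + 27.5).
Solving gives Q = 15 with consumers paying $80 and suppliers receiving $52.5 (the $27.5 wedge).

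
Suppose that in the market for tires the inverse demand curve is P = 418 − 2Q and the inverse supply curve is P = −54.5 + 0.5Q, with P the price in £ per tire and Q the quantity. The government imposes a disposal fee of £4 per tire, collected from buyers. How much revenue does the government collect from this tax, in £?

Tax revenue = £749.6.

Inverting to Q(P) form: Qd = 209 − 0.5P; Qs = 2P + 109.
Before the tax: set 209 − 0.5P = 2P + 109 → P* = £40, Q* = 189.
With the tax collected from buyers, demand (in seller-price terms) shifts: Qd = 209 − 0.5(P + 4).
New equilibrium: buyers pay £43.2, sellers receive £39.2, Q = 187.4. (Wedge: Pb − Ps = 4.)
Revenue = t · Q = 4 · 187.4 = £749.6.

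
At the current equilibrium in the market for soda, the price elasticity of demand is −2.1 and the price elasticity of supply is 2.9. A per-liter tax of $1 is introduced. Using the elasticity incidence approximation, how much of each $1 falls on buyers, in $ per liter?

Buyers bear ≈ $0.58 per liter.

Incidence ratio: buyers' share ≈ εs / (εs + |εd|) = 2.9 / (2.9 + 2.1) = 0.58.
So buyers bear ≈ 0.58 × $1 = $0.58; producers bear $0.42.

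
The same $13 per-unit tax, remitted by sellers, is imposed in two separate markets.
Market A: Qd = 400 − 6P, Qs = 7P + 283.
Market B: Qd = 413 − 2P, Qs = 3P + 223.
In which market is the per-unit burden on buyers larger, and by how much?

Market B, by $0.8.

Market A: pre-tax P* = $9, Q* = 346; post-tax Q = 304; per-unit burden on buyers = $7.
Market B: pre-tax P* = $38, Q* = 337; post-tax Q = 321.4; per-unit burden on buyers = $7.8.
Difference: $7 vs $7.8 → market B is larger by $0.8.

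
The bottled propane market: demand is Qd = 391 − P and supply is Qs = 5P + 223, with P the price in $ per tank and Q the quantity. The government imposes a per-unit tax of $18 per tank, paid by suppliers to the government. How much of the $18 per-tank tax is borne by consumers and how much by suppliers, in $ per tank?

Consumers bear $15 per tank; suppliers bear $3 per tank.

Before the tax: set 391 − P = 5P + 223 → P* = $28, Q* = 363.
With the tax collected from suppliers, supply shifts: Qs = 5(P − 18) + 223.
New equilibrium: consumers pay $43, suppliers receive $25, Q = 348. (Wedge: Pb − Ps = 18.)
Burden on consumers: $15; on suppliers: $3. (They sum to $18.)
The less price-elastic side of the market bears the larger share of a per-unit tax.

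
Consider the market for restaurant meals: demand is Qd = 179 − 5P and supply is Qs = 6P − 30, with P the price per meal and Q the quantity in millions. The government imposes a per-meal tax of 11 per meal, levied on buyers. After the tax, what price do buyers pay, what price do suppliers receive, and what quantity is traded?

Buyers pay 25; suppliers receive 14; quantity = 54.

Before the tax: set 179 − 5P = 6P − 30 → P* = 19, Q* = 84.
With the tax collected from buyers, demand (in seller-price terms) shifts: Qd = 179 − 5(P + 11).
Solving gives Q = 54 with buyers paying 25 and suppliers receiving 14 (the 11 wedge).
The less price-elastic side of the market bears the larger share of a per-unit tax.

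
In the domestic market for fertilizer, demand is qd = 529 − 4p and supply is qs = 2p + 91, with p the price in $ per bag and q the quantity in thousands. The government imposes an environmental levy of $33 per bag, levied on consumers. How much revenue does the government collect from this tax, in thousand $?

Tax revenue = $6369 thousand.

Before the tax: set 529 − 4p = 2p + 91 → p* = $73, q* = 237.
With the tax collected from consumers, demand (in seller-price terms) shifts: qd = 529 − 4(p + 33).
New equilibrium: consumers pay $84, suppliers receive $51, q = 193. (Wedge: pb − ps = 33.)
Revenue = t · Q = 33 · 193 = $6369.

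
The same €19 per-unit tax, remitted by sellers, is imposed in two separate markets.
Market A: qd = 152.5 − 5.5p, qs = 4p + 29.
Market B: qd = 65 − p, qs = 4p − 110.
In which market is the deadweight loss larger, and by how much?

Market A: pre-tax p* = €13, q* = 81; post-tax q = 37; deadweight loss = €418.
Market B: pre-tax p* = €35, q* = 30; post-tax q = 14.8; deadweight loss = €144.4.
Difference: €418 vs €144.4 → market A is larger by €273.6.

Market A, by €273.6.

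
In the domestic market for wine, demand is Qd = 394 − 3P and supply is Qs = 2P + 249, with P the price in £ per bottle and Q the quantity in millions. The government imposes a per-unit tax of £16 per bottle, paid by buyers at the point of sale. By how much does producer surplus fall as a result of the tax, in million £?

Before the tax: set 394 − 3P = 2P + 249 → P* = £29, Q* = 307.
With the tax collected from buyers, demand (in seller-price terms) shifts: Qd = 394 − 3(P + 16).
New equilibrium: buyers pay £35.4, sellers receive £19.4, Q = 287.8. (Wedge: Pb − Ps = 16.)
ΔPS is the trapezoid between Q = 287.8 and Q = 307 of height £9.6: ½ · (307 + 287.8) · 9.6 = £2855.04.

Producer surplus falls by £2855.04 million.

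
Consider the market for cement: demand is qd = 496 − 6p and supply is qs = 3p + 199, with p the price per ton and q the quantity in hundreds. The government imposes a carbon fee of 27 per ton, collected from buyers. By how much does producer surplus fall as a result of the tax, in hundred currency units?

Before the tax: set 496 − 6p = 3p + 199 → p* = 33, q* = 298.
With the tax collected from buyers, demand (in seller-price terms) shifts: qd = 496 − 6(p + 27).
New equilibrium: buyers pay 42, suppliers receive 15, q = 244. (Wedge: pb − ps = 27.)
ΔPS is the trapezoid between Q = 244 and Q = 298 of height 18: ½ · (298 + 244) · 18 = 4878.

Producer surplus falls by 4878 hundred.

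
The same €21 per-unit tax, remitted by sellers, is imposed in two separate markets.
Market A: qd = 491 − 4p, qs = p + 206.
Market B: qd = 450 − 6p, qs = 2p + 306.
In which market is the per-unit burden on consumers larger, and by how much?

Market B, by €1.05.

Market A: pre-tax p* = €57, q* = 263; post-tax q = 246.2; per-unit burden on consumers = €4.2.
Market B: pre-tax p* = €18, q* = 342; post-tax q = 310.5; per-unit burden on consumers = €5.25.
Difference: €4.2 vs €5.25 → market B is larger by €1.05.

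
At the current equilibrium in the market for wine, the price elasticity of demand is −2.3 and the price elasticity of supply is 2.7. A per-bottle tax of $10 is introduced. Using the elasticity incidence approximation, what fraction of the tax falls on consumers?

Incidence ratio: consumers' share ≈ εs / (εs + |εd|) = 2.7 / (2.7 + 2.3) = 0.54.
Supply is the more elastic side, so consumers bear the larger share.

Consumers' share ≈ 0.54.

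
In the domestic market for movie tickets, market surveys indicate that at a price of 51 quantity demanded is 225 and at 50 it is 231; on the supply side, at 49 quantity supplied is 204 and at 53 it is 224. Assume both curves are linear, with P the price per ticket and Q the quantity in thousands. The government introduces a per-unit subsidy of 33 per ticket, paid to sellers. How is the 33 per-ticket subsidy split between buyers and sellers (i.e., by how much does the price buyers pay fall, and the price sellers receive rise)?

Demand slope: (231 − 225)/(50 − 51) = -6, so Qd = 531 − 6P.
Supply slope: (224 − 204)/(53 − 49) = 5, so Qs = 5P − 41.
Without the subsidy, 531 − 6P = 5P − 41 gives 11P = 572, so P* = 52 and Q* = 219.
With a per-unit subsidy paid to sellers, each receives P + 33 per unit sold, so supply becomes Qs = 5(P + 33) − 41.
New equilibrium: buyers pay 37, sellers receive 70, Q = 309. (Wedge: Pb − Ps = −33.)
Gain to buyers: 15; to sellers: 18. (They sum to 33.)

Buyers gain 15 per ticket; sellers gain 18 per ticket.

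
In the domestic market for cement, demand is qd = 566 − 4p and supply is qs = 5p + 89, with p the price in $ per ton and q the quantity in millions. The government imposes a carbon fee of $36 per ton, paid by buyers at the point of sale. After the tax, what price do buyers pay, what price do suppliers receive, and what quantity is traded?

Buyers pay $73; suppliers receive $37; quantity = 274.

Without the tax, 566 − 4p = 5p + 89 gives 9p = 477, so p* = $53 and q* = 354.
With the tax collected from buyers, demand (in seller-price terms) shifts: qd = 566 − 4(p + 36).
Solving gives q = 274 with buyers paying $73 and suppliers receiving $37 (the $36 wedge).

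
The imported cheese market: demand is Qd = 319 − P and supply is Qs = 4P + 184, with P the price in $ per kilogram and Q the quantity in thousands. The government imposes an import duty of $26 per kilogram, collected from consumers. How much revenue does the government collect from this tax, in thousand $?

Before the tax: set 319 − P = 4P + 184 → P* = $27, Q* = 292.
With the tax collected from consumers, demand (in seller-price terms) shifts: Qd = 319 − (P + 26).
Solving gives Q = 271.2 with consumers paying $47.8 and suppliers receiving $21.8 (the $26 wedge).
Revenue = t · Q = 26 · 271.2 = $7051.2.

Tax revenue = $7051.2 thousand.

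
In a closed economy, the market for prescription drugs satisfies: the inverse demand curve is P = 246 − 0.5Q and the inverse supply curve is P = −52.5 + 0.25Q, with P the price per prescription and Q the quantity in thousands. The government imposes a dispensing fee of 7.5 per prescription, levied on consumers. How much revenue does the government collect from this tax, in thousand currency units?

Tax revenue = 2910 thousand.

Rewrite in direct form: Qd = 492 − 2P and Qs = 4P + 210.
Before the tax: set 492 − 2P = 4P + 210 → P* = 47, Q* = 398.
With the tax collected from consumers, demand (in seller-price terms) shifts: Qd = 492 − 2(P + 7.5).
New equilibrium: consumers pay 52, suppliers receive 44.5, Q = 388. (Wedge: Pb − Ps = 7.5.)
Revenue = t · Q = 7.5 · 388 = 2910.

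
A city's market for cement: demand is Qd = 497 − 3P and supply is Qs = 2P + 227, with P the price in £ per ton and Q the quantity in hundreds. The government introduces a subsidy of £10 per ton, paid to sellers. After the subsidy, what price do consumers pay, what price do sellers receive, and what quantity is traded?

Consumers pay £50; sellers receive £60; quantity = 347.

Without the subsidy, 497 − 3P = 2P + 227 gives 5P = 270, so P* = £54 and Q* = 335.
With a per-unit subsidy paid to sellers, each receives P + 10 per unit sold, so supply becomes Qs = 2(P + 10) + 227.
New equilibrium: consumers pay £50, sellers receive £60, Q = 347. (Wedge: Pb − Ps = −10.)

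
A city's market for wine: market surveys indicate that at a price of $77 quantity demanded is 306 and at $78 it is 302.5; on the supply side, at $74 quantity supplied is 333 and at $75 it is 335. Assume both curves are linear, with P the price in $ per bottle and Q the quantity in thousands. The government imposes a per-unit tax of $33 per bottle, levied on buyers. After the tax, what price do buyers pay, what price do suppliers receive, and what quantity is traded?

Buyers pay $83; suppliers receive $50; quantity = 285.

Demand slope: (302.5 − 306)/(78 − 77) = -3.5, so Qd = 575.5 − 3.5P.
Supply slope: (335 − 333)/(75 − 74) = 2, so Qs = 2P + 185.
Without the tax, 575.5 − 3.5P = 2P + 185 gives 5.5P = 390.5, so P* = $71 and Q* = 327.
With the tax collected from buyers, demand (in seller-price terms) shifts: Qd = 575.5 − 3.5(P + 33).
New equilibrium: buyers pay $83, suppliers receive $50, Q = 285. (Wedge: Pb − Ps = 33.)
The less price-elastic side of the market bears the larger share of a per-unit tax.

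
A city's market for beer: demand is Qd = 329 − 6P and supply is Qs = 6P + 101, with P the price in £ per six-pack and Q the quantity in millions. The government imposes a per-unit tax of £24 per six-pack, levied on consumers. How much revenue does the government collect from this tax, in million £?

Without the tax, 329 − 6P = 6P + 101 gives 12P = 228, so P* = £19 and Q* = 215.
With the tax collected from consumers, demand (in seller-price terms) shifts: Qd = 329 − 6(P + 24).
New equilibrium: consumers pay £31, suppliers receive £7, Q = 143. (Wedge: Pb − Ps = 24.)
Revenue = t · Q = 24 · 143 = £3432.

Tax revenue = £3432 million.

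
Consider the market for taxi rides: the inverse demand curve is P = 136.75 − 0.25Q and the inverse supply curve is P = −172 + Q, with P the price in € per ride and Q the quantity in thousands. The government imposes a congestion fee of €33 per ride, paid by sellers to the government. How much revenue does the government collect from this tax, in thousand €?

Tax revenue = €7279.8 thousand.

Inverting to Q(P) form: Qd = 547 − 4P; Qs = P + 172.
Without the tax, 547 − 4P = P + 172 gives 5P = 375, so P* = €75 and Q* = 247.
With the tax collected from sellers, supply shifts: Qs = (P − 33) + 172.
New equilibrium: buyers pay €81.6, sellers receive €48.6, Q = 220.6. (Wedge: Pb − Ps = 33.)
Revenue = t · Q = 33 · 220.6 = €7279.8.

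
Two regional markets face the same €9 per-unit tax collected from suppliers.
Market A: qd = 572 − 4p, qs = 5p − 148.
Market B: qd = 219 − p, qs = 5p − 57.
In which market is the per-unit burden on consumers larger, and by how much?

Market B, by €2.5.

Market A: pre-tax p* = €80, q* = 252; post-tax q = 232; per-unit burden on consumers = €5.
Market B: pre-tax p* = €46, q* = 173; post-tax q = 165.5; per-unit burden on consumers = €7.5.
Difference: €5 vs €7.5 → market B is larger by €2.5.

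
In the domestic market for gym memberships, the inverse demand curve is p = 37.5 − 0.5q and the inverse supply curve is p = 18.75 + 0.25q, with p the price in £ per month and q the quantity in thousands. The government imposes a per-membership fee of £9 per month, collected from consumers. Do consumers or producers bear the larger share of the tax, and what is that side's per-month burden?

Consumers bear the larger share: £6 per month.

Inverting to q(p) form: qd = 75 − 2p; qs = 4p − 75.
Before the tax: set 75 − 2p = 4p − 75 → p* = £25, q* = 25.
With the tax collected from consumers, demand (in seller-price terms) shifts: qd = 75 − 2(p + 9).
Solving gives q = 13 with consumers paying £31 and producers receiving £22 (the £9 wedge).
Per-month burden: consumers £6, producers £3.
Consumers take the larger share because demand is less price-elastic here (demand slope 2 vs supply slope 4).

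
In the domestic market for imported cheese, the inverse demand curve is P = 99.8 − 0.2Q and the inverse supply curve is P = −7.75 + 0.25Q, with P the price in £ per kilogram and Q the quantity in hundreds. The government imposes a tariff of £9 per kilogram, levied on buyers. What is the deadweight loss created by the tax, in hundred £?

Inverting to Q(P) form: Qd = 499 − 5P; Qs = 4P + 31.
Before the tax: set 499 − 5P = 4P + 31 → P* = £52, Q* = 239.
With the tax collected from buyers, demand (in seller-price terms) shifts: Qd = 499 − 5(P + 9).
New equilibrium: buyers pay £56, producers receive £47, Q = 219. (Wedge: Pb − Ps = 9.)
Quantity falls by |ΔQ| = |239 − 219| = 20.
DWL = ½ · t · |ΔQ| = ½ · 9 · 20 = £90.

Deadweight loss = £90 hundred.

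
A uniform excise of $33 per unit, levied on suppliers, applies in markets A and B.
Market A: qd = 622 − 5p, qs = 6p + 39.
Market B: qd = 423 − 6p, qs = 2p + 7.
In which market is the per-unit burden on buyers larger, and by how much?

Market A, by $9.75.

Market A: pre-tax p* = $53, q* = 357; post-tax q = 267; per-unit burden on buyers = $18.
Market B: pre-tax p* = $52, q* = 111; post-tax q = 61.5; per-unit burden on buyers = $8.25.
Difference: $18 vs $8.25 → market A is larger by $9.75.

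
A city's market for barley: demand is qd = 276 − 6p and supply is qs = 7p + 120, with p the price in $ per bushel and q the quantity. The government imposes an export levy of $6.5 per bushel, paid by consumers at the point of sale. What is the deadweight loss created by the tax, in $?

Without the tax, 276 − 6p = 7p + 120 gives 13p = 156, so p* = $12 and q* = 204.
With the tax collected from consumers, demand (in seller-price terms) shifts: qd = 276 − 6(p + 6.5).
New equilibrium: consumers pay $15.5, sellers receive $9, q = 183. (Wedge: pb − ps = 6.5.)
Quantity falls by |ΔQ| = |204 − 183| = 21.
DWL = ½ · t · |ΔQ| = ½ · 6.5 · 21 = $68.25.

Deadweight loss = $68.25.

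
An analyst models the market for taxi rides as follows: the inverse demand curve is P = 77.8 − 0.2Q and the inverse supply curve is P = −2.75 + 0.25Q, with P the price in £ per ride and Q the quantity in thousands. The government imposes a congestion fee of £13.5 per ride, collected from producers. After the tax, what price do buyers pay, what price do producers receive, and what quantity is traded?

Inverting to Q(P) form: Qd = 389 − 5P; Qs = 4P + 11.
Before the tax: set 389 − 5P = 4P + 11 → P* = £42, Q* = 179.
With the tax collected from producers, supply shifts: Qs = 4(P − 13.5) + 11.
New equilibrium: buyers pay £48, producers receive £34.5, Q = 149. (Wedge: Pb − Ps = 13.5.)

Buyers pay £48; producers receive £34.5; quantity = 149.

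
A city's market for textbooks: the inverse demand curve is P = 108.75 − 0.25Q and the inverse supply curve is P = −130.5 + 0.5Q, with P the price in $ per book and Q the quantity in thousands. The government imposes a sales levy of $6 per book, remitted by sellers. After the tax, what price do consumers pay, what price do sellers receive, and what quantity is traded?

Consumers pay $31; sellers receive $25; quantity = 311.

Rewrite in direct form: Qd = 435 − 4P and Qs = 2P + 261.
Before the tax: set 435 − 4P = 2P + 261 → P* = $29, Q* = 319.
With the tax collected from sellers, supply shifts: Qs = 2(P − 6) + 261.
Solving gives Q = 311 with consumers paying $31 and sellers receiving $25 (the $6 wedge).
The less price-elastic side of the market bears the larger share of a per-unit tax.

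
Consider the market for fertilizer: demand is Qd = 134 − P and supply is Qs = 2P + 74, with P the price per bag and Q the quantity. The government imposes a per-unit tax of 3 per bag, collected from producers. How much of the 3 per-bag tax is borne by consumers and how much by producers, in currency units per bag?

Without the tax, 134 − P = 2P + 74 gives 3P = 60, so P* = 20 and Q* = 114.
With the tax collected from producers, supply shifts: Qs = 2(P − 3) + 74.
Solving gives Q = 112 with consumers paying 22 and producers receiving 19 (the 3 wedge).
Burden on consumers: 2; on producers: 1. (They sum to 3.)

Consumers bear 2 per bag; producers bear 1 per bag.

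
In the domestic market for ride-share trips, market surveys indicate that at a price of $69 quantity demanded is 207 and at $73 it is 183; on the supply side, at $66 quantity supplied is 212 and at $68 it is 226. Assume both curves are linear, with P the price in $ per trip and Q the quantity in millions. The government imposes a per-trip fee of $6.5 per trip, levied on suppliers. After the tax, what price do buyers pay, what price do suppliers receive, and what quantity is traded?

Buyers pay $70.5; suppliers receive $64; quantity = 198.

Demand slope: (183 − 207)/(73 − 69) = -6, so Qd = 621 − 6P.
Supply slope: (226 − 212)/(68 − 66) = 7, so Qs = 7P − 250.
Without the tax, 621 − 6P = 7P − 250 gives 13P = 871, so P* = $67 and Q* = 219.
With the tax collected from suppliers, supply shifts: Qs = 7(P − 6.5) − 250.
Solving gives Q = 198 with buyers paying $70.5 and suppliers receiving $64 (the $6.5 wedge).
The less price-elastic side of the market bears the larger share of a per-unit tax.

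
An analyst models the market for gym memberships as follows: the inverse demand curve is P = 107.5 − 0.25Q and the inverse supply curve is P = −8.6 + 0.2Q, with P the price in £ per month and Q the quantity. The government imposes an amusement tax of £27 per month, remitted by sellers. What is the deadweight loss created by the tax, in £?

Deadweight loss = £810.

Rewrite in direct form: Qd = 430 − 4P and Qs = 5P + 43.
Before the tax: set 430 − 4P = 5P + 43 → P* = £43, Q* = 258.
With the tax collected from sellers, supply shifts: Qs = 5(P − 27) + 43.
New equilibrium: consumers pay £58, sellers receive £31, Q = 198. (Wedge: Pb − Ps = 27.)
Quantity falls by |ΔQ| = |258 − 198| = 60.
DWL = ½ · t · |ΔQ| = ½ · 27 · 60 = £810.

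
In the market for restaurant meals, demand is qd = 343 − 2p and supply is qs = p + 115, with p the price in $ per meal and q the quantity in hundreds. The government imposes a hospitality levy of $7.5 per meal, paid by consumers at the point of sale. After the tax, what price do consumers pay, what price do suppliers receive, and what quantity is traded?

Before the tax: set 343 − 2p = p + 115 → p* = $76, q* = 191.
With the tax collected from consumers, demand (in seller-price terms) shifts: qd = 343 − 2(p + 7.5).
Solving gives q = 186 with consumers paying $78.5 and suppliers receiving $71 (the $7.5 wedge).

Consumers pay $78.5; suppliers receive $71; quantity = 186.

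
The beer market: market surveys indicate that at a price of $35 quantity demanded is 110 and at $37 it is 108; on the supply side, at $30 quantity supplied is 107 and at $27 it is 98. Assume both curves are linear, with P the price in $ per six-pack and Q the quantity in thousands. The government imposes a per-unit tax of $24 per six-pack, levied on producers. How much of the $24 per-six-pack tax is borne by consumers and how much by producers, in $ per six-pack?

Demand slope: (108 − 110)/(37 − 35) = -1, so Qd = 145 − P.
Supply slope: (98 − 107)/(27 − 30) = 3, so Qs = 3P + 17.
Without the tax, 145 − P = 3P + 17 gives 4P = 128, so P* = $32 and Q* = 113.
With the tax collected from producers, supply shifts: Qs = 3(P − 24) + 17.
Solving gives Q = 95 with consumers paying $50 and producers receiving $26 (the $24 wedge).
Burden on consumers: $18; on producers: $6. (They sum to $24.)
The less price-elastic side of the market bears the larger share of a per-unit tax.

Consumers bear $18 per six-pack; producers bear $6 per six-pack.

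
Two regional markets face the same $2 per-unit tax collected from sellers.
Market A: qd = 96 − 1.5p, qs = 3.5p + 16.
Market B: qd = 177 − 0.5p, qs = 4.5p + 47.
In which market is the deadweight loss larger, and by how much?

Market A, by $1.2.

Market A: pre-tax p* = $16, q* = 72; post-tax q = 69.9; deadweight loss = $2.1.
Market B: pre-tax p* = $26, q* = 164; post-tax q = 163.1; deadweight loss = $0.9.
Difference: $2.1 vs $0.9 → market A is larger by $1.2.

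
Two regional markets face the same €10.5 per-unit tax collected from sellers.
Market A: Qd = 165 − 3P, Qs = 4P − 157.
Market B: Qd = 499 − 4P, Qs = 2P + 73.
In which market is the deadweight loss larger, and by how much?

Market A, by €21.

Market A: pre-tax P* = €46, Q* = 27; post-tax Q = 9; deadweight loss = €94.5.
Market B: pre-tax P* = €71, Q* = 215; post-tax Q = 201; deadweight loss = €73.5.
Difference: €94.5 vs €73.5 → market A is larger by €21.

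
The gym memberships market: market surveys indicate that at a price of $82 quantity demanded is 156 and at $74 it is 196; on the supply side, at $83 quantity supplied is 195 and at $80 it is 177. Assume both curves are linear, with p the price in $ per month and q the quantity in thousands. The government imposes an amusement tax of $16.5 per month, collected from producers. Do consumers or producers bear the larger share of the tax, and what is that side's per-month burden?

Consumers bear the larger share: $9 per month.

Demand slope: (196 − 156)/(74 − 82) = -5, so qd = 566 − 5p.
Supply slope: (177 − 195)/(80 − 83) = 6, so qs = 6p − 303.
Without the tax, 566 − 5p = 6p − 303 gives 11p = 869, so p* = $79 and q* = 171.
With the tax collected from producers, supply shifts: qs = 6(p − 16.5) − 303.
Solving gives q = 126 with consumers paying $88 and producers receiving $71.5 (the $16.5 wedge).
Per-month burden: consumers $9, producers $7.5.
Consumers take the larger share because demand is less price-elastic here (demand slope 5 vs supply slope 6).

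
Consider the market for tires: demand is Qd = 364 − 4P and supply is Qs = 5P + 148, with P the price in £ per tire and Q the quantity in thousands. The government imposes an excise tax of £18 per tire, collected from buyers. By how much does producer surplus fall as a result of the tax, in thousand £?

Producer surplus falls by £1984 thousand.

Without the tax, 364 − 4P = 5P + 148 gives 9P = 216, so P* = £24 and Q* = 268.
With the tax collected from buyers, demand (in seller-price terms) shifts: Qd = 364 − 4(P + 18).
Solving gives Q = 228 with buyers paying £34 and producers receiving £16 (the £18 wedge).
ΔPS is the trapezoid between Q = 228 and Q = 268 of height £8: ½ · (268 + 228) · 8 = £1984.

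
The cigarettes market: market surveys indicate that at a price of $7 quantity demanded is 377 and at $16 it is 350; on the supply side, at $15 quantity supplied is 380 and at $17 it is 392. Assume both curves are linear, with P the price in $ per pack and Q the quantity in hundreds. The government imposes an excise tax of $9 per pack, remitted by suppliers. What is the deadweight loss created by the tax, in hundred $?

Demand slope: (350 − 377)/(16 − 7) = -3, so Qd = 398 − 3P.
Supply slope: (392 − 380)/(17 − 15) = 6, so Qs = 6P + 290.
Without the tax, 398 − 3P = 6P + 290 gives 9P = 108, so P* = $12 and Q* = 362.
With the tax collected from suppliers, supply shifts: Qs = 6(P − 9) + 290.
New equilibrium: buyers pay $18, suppliers receive $9, Q = 344. (Wedge: Pb − Ps = 9.)
Quantity falls by |ΔQ| = |362 − 344| = 18.
DWL = ½ · t · |ΔQ| = ½ · 9 · 18 = $81.

Deadweight loss = $81 hundred.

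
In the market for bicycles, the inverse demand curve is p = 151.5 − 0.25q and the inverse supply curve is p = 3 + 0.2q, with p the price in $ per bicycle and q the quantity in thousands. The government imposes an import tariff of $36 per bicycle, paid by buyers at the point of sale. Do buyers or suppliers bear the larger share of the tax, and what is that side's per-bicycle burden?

Rewrite in direct form: qd = 606 − 4p and qs = 5p − 15.
Without the tax, 606 − 4p = 5p − 15 gives 9p = 621, so p* = $69 and q* = 330.
With the tax collected from buyers, demand (in seller-price terms) shifts: qd = 606 − 4(p + 36).
Solving gives q = 250 with buyers paying $89 and suppliers receiving $53 (the $36 wedge).
Per-bicycle burden: buyers $20, suppliers $16.
Buyers take the larger share because demand is less price-elastic here (demand slope 4 vs supply slope 5).
The less price-elastic side of the market bears the larger share of a per-unit tax.

Buyers bear the larger share: $20 per bicycle.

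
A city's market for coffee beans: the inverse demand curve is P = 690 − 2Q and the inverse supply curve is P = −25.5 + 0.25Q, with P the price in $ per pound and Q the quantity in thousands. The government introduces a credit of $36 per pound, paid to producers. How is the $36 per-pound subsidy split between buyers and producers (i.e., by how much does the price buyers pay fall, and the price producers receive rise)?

Buyers gain $32 per pound; producers gain $4 per pound.

Inverting to Q(P) form: Qd = 345 − 0.5P; Qs = 4P + 102.
Without the subsidy, 345 − 0.5P = 4P + 102 gives 4.5P = 243, so P* = $54 and Q* = 318.
With a per-unit subsidy paid to producers, each receives P + 36 per unit sold, so supply becomes Qs = 4(P + 36) + 102.
Solving gives Q = 334 with buyers paying $22 and producers receiving $58 (the $36 wedge).
Gain to buyers: $32; to producers: $4. (They sum to $36.)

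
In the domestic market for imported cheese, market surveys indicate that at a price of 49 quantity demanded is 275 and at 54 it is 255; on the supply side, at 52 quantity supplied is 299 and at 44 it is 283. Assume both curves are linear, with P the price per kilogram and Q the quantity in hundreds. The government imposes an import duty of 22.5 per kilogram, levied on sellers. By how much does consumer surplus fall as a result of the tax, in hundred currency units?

Demand slope: (255 − 275)/(54 − 49) = -4, so Qd = 471 − 4P.
Supply slope: (283 − 299)/(44 − 52) = 2, so Qs = 2P + 195.
Before the tax: set 471 − 4P = 2P + 195 → P* = 46, Q* = 287.
With the tax collected from sellers, supply shifts: Qs = 2(P − 22.5) + 195.
Solving gives Q = 257 with buyers paying 53.5 and sellers receiving 31 (the 22.5 wedge).
ΔCS is the trapezoid between Q = 257 and Q = 287 of height 7.5: ½ · (287 + 257) · 7.5 = 2040.

Consumer surplus falls by 2040 hundred.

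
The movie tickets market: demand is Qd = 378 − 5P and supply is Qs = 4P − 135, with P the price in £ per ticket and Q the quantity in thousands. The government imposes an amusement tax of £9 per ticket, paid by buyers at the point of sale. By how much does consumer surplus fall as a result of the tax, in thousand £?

Before the tax: set 378 − 5P = 4P − 135 → P* = £57, Q* = 93.
With the tax collected from buyers, demand (in seller-price terms) shifts: Qd = 378 − 5(P + 9).
Solving gives Q = 73 with buyers paying £61 and producers receiving £52 (the £9 wedge).
ΔCS is the trapezoid between Q = 73 and Q = 93 of height £4: ½ · (93 + 73) · 4 = £332.

Consumer surplus falls by £332 thousand.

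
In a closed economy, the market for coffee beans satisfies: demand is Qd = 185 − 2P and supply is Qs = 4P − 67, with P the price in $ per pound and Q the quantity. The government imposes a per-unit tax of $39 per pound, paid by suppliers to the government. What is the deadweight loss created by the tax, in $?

Deadweight loss = $1014.

Before the tax: set 185 − 2P = 4P − 67 → P* = $42, Q* = 101.
With the tax collected from suppliers, supply shifts: Qs = 4(P − 39) − 67.
Solving gives Q = 49 with consumers paying $68 and suppliers receiving $29 (the $39 wedge).
Quantity falls by |ΔQ| = |101 − 49| = 52.
DWL = ½ · t · |ΔQ| = ½ · 39 · 52 = $1014.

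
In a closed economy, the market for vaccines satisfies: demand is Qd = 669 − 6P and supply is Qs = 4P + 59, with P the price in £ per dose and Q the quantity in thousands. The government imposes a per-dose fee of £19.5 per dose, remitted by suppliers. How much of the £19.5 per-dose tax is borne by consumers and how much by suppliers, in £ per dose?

Without the tax, 669 − 6P = 4P + 59 gives 10P = 610, so P* = £61 and Q* = 303.
With the tax collected from suppliers, supply shifts: Qs = 4(P − 19.5) + 59.
Solving gives Q = 256.2 with consumers paying £68.8 and suppliers receiving £49.3 (the £19.5 wedge).
Burden on consumers: £7.8; on suppliers: £11.7. (They sum to £19.5.)

Consumers bear £7.8 per dose; suppliers bear £11.7 per dose.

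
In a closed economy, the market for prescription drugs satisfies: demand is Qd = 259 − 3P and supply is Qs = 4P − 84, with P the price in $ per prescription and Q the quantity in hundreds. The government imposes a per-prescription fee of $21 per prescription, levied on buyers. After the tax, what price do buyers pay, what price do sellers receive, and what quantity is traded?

Buyers pay $61; sellers receive $40; quantity = 76.

Before the tax: set 259 − 3P = 4P − 84 → P* = $49, Q* = 112.
With the tax collected from buyers, demand (in seller-price terms) shifts: Qd = 259 − 3(P + 21).
Solving gives Q = 76 with buyers paying $61 and sellers receiving $40 (the $21 wedge).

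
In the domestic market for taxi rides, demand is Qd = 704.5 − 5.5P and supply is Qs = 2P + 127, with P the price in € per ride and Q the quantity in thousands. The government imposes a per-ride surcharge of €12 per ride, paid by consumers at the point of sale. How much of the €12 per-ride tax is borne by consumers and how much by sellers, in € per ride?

Consumers bear €3.2 per ride; sellers bear €8.8 per ride.

Before the tax: set 704.5 − 5.5P = 2P + 127 → P* = €77, Q* = 281.
With the tax collected from consumers, demand (in seller-price terms) shifts: Qd = 704.5 − 5.5(P + 12).
Solving gives Q = 263.4 with consumers paying €80.2 and sellers receiving €68.2 (the €12 wedge).
Burden on consumers: €3.2; on sellers: €8.8. (They sum to €12.)
The less price-elastic side of the market bears the larger share of a per-unit tax.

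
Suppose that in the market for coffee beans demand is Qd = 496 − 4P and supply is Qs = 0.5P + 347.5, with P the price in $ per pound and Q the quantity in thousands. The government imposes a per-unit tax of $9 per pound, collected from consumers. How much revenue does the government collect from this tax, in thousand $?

Before the tax: set 496 − 4P = 0.5P + 347.5 → P* = $33, Q* = 364.
With the tax collected from consumers, demand (in seller-price terms) shifts: Qd = 496 − 4(P + 9).
New equilibrium: consumers pay $34, suppliers receive $25, Q = 360. (Wedge: Pb − Ps = 9.)
Revenue = t · Q = 9 · 360 = $3240.

Tax revenue = $3240 thousand.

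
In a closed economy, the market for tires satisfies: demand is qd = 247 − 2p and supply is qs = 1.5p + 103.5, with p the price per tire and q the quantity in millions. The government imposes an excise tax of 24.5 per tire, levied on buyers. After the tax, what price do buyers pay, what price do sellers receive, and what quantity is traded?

Buyers pay 51.5; sellers receive 27; quantity = 144.

Without the tax, 247 − 2p = 1.5p + 103.5 gives 3.5p = 143.5, so p* = 41 and q* = 165.
With the tax collected from buyers, demand (in seller-price terms) shifts: qd = 247 − 2(p + 24.5).
Solving gives q = 144 with buyers paying 51.5 and sellers receiving 27 (the 24.5 wedge).
The less price-elastic side of the market bears the larger share of a per-unit tax.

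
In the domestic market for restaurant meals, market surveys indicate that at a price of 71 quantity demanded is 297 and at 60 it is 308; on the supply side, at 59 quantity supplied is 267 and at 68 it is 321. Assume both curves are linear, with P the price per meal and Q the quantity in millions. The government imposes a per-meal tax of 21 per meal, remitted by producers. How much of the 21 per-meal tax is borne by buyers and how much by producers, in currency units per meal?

Demand slope: (308 − 297)/(60 − 71) = -1, so Qd = 368 − P.
Supply slope: (321 − 267)/(68 − 59) = 6, so Qs = 6P − 87.
Before the tax: set 368 − P = 6P − 87 → P* = 65, Q* = 303.
With the tax collected from producers, supply shifts: Qs = 6(P − 21) − 87.
Solving gives Q = 285 with buyers paying 83 and producers receiving 62 (the 21 wedge).
Burden on buyers: 18; on producers: 3. (They sum to 21.)
The less price-elastic side of the market bears the larger share of a per-unit tax.

Buyers bear 18 per meal; producers bear 3 per meal.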